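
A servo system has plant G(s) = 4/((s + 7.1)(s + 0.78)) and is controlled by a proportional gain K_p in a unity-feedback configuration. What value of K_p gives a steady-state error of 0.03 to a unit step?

The loop is type 0, so e_ss(step) = 1/(1 + K_pos) with K_pos = K_p·G(0).
G(0) = 0.7223. Require 1/(1 + K_p·0.7223) = 0.03, so 1 + 0.7223·K_p = 33.33.
K_p = (33.33 − 1)/0.7223 = 44.8.

K_p = 44.8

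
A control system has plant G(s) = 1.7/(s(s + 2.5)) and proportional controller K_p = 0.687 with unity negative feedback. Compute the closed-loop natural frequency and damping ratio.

The closed-loop denominator is s(s+2.5) + 0.687·1.7 = s² + 2.5s + 1.168.
So ω_n² = 1.168 ⇒ ω_n = 1.081 rad/s, and ζ = 2.5/(2ω_n) = 1.16.

ω_n = 1.08 rad/s, ζ = 1.16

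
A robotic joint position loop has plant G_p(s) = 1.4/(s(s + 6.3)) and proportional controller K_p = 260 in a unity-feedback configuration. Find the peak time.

Closed-loop characteristic equation: s² + 6.3s + 364 = 0, so ω_n = 19.08 rad/s and ζ = 6.3/(2·19.08) = 0.1651.
Damped frequency ω_d = ω_n√(1−ζ²) = 18.82 rad/s, so peak time T_p = π/ω_d = 0.167 s.

T_p = 0.167 s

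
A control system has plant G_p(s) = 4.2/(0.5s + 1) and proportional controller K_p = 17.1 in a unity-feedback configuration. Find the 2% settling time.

T_s ≈ 0.0275 s

Closed loop: T(s) = K_p·G_p/(1+K_p·G_p) = 71.82/(0.5s + 1 + 71.82), with pole at s = −(1 + 71.82)/0.5 = −145.6.
τ = 1/145.6 = 0.006866 s, so 2% settling time ≈ 4τ = 0.0275 s.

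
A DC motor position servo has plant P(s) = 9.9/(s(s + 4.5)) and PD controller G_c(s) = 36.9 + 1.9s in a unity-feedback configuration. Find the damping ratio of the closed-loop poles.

ζ = 0.61

Forward path: (36.9 + 1.9s)·9.9/(s(s+4.5)). The closed-loop characteristic equation is s² + (4.5 + 9.9·1.9)s + 9.9·36.9 = 0.
That is s² + 23.31s + 365.3 = 0, so ω_n = 19.11 rad/s and ζ = 23.31/(2·19.11) = 0.6098.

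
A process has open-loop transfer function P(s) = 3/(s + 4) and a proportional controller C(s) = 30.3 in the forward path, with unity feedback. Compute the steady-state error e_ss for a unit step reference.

0.0421

The loop is type 0. Static position error constant K_pos = C(0)·P(0) = 30.3·0.75 = 22.73.
Steady-state error to a unit step: e_ss = 1/(1+K_pos) = 1/23.73 = 0.0421.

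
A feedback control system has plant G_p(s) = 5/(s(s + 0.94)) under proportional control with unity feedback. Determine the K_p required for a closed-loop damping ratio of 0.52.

Closed-loop characteristic equation: s² + 0.94s + K_p·5 = 0.
So ω_n = √(5K_p) and 2ζω_n = 0.94, giving ζ = 0.94/(2√(5K_p)).
Setting ζ = 0.52: √(5K_p) = 0.94/(2·0.52) = 0.9038, so K_p = 0.8169/5 = 0.163.

K_p = 0.163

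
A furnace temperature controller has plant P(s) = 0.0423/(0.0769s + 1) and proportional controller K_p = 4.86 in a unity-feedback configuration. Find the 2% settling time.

T_s ≈ 0.255 s

Closed loop: T(s) = K_p·P/(1+K_p·P) = 0.2056/(0.0769s + 1 + 0.2056), with pole at s = −(1 + 0.2056)/0.0769 = −15.68.
τ = 1/15.68 = 0.06379 s, so 2% settling time ≈ 4τ = 0.255 s.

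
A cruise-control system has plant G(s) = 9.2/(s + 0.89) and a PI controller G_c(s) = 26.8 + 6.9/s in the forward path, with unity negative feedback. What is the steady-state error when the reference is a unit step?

0

The open loop G_c(s)G(s) has a pole at the origin (type 1), so the static position error constant is infinite and e_ss = 1/(1+∞) = 0.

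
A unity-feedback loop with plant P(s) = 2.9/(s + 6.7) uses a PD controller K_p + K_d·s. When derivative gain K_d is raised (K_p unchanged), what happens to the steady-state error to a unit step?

unchanged

K_d affects only the transient (the s-coefficient); the DC loop gain, and hence e_ss, depends only on K_p.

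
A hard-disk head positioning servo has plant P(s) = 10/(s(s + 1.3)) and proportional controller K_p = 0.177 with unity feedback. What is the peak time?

T_p = 2.71 s

The closed-loop denominator s² + 1.3s + 1.77 gives ω_n = √1.77 = 1.33 and ζ = 1.3/(2ω_n) = 0.4886.
Damped frequency ω_d = ω_n√(1−ζ²) = 1.161 rad/s, so peak time T_p = π/ω_d = 2.71 s.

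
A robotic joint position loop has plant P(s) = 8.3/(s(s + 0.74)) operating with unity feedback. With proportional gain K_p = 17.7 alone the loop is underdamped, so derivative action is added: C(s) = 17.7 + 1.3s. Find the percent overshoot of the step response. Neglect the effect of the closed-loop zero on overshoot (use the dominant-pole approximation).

Forward path: (17.7 + 1.3s)·8.3/(s(s+0.74)). The closed-loop characteristic equation is s² + (0.74 + 8.3·1.3)s + 8.3·17.7 = 0.
That is s² + 11.53s + 146.9 = 0, so ω_n = 12.12 rad/s and ζ = 11.53/(2·12.12) = 0.4756.
%OS = 100·exp(−πζ/√(1−ζ²)) = 18.3%.

18.3%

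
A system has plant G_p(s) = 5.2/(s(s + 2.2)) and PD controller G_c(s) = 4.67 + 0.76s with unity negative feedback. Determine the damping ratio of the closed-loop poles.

Forward path: (4.67 + 0.76s)·5.2/(s(s+2.2)). The closed-loop characteristic equation is s² + (2.2 + 5.2·0.76)s + 5.2·4.67 = 0.
That is s² + 6.152s + 24.28 = 0, so ω_n = 4.928 rad/s and ζ = 6.152/(2·4.928) = 0.6242.

ζ = 0.624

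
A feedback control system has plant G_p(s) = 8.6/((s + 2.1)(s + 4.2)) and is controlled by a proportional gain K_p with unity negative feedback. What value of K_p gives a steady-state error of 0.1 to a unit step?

K_p = 9.23

The loop is type 0, so e_ss(step) = 1/(1 + K_pos) with K_pos = K_p·G_p(0).
G_p(0) = 0.9751. Require 1/(1 + K_p·0.9751) = 0.1, so 1 + 0.9751·K_p = 10.
K_p = (10 − 1)/0.9751 = 9.23.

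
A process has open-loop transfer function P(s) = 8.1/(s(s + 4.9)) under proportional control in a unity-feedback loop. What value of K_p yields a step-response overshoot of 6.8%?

From %OS = 100·exp(−πζ/√(1−ζ²)) = 6.8%, ζ = −ln(0.068)/√(π²+ln²(0.068)) = 0.6502.
Characteristic equation s² + 4.9s + 8.1K_p = 0 gives ζ = 4.9/(2√(8.1K_p)).
Setting ζ = 0.6502: √(8.1K_p) = 4.9/(2·0.6502) = 3.768, so K_p = 14.2/8.1 = 1.75.

K_p = 1.75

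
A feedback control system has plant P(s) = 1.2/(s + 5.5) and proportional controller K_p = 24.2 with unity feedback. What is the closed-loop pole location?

Closed-loop transfer function: T(s) = K_p·P(s)/(1 + K_p·P(s)) = 29.04/(s + 5.5 + 29.04) = 29.04/(s + 34.54).
The closed-loop pole is at s = −34.54.

s = -34.54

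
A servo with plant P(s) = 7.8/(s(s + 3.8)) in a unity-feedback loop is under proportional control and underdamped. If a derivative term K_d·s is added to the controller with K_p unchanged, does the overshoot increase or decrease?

The derivative term adds K·K_d to the s-coefficient of the characteristic equation, raising 2ζω_n while ω_n is unchanged; ζ increases, so overshoot decreases.

decrease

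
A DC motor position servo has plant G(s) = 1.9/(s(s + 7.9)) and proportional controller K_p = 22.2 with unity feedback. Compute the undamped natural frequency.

With unity feedback the closed-loop characteristic equation is s² + 7.9s + 22.2·1.9 = s² + 7.9s + 42.18 = 0.
So ω_n² = 42.18 ⇒ ω_n = 6.495 rad/s, and ζ = 7.9/(2ω_n) = 0.608.

ω_n = 6.49 rad/s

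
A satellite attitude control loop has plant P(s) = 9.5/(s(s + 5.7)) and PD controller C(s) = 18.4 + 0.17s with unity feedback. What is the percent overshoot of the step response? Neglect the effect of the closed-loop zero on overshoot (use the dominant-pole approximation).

40.5%

Forward path: (18.4 + 0.17s)·9.5/(s(s+5.7)). The closed-loop characteristic equation is s² + (5.7 + 9.5·0.17)s + 9.5·18.4 = 0.
That is s² + 7.315s + 174.8 = 0, so ω_n = 13.22 rad/s and ζ = 7.315/(2·13.22) = 0.2766.
%OS = 100·exp(−πζ/√(1−ζ²)) = 40.5%.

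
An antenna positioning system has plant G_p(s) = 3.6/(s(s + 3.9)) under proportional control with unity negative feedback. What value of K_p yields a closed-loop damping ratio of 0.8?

K_p = 1.65

Closed-loop characteristic equation: s² + 3.9s + K_p·3.6 = 0.
So ω_n = √(3.6K_p) and 2ζω_n = 3.9, giving ζ = 3.9/(2√(3.6K_p)).
Setting ζ = 0.8: √(3.6K_p) = 3.9/(2·0.8) = 2.438, so K_p = 5.941/3.6 = 1.65.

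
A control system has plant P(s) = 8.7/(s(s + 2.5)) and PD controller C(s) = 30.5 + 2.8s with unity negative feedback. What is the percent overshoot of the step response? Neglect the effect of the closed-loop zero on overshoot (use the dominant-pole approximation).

Forward path: (30.5 + 2.8s)·8.7/(s(s+2.5)). The closed-loop characteristic equation is s² + (2.5 + 8.7·2.8)s + 8.7·30.5 = 0.
That is s² + 26.86s + 265.3 = 0, so ω_n = 16.29 rad/s and ζ = 26.86/(2·16.29) = 0.8245.
%OS = 100·exp(−πζ/√(1−ζ²)) = 1.03%.

1.03%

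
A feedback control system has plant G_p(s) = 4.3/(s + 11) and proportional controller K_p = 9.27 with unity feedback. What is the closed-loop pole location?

s = -50.86

Closed-loop transfer function: T(s) = K_p·G_p(s)/(1 + K_p·G_p(s)) = 39.86/(s + 11 + 39.86) = 39.86/(s + 50.86).
The closed-loop pole is at s = −50.86.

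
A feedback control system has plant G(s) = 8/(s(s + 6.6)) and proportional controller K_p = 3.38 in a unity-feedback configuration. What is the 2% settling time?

Closed-loop characteristic equation: s² + 6.6s + 27.04 = 0, so ω_n = 5.2 rad/s and ζ = 6.6/(2·5.2) = 0.6346.
2% settling time T_s ≈ 4/(ζω_n) = 4/3.3 = 1.21 s.

T_s ≈ 1.21 s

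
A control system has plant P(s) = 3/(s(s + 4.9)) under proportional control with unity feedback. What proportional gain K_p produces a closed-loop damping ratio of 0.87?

Closed-loop characteristic equation: s² + 4.9s + K_p·3 = 0.
So ω_n = √(3K_p) and 2ζω_n = 4.9, giving ζ = 4.9/(2√(3K_p)).
Setting ζ = 0.87: √(3K_p) = 4.9/(2·0.87) = 2.816, so K_p = 7.93/3 = 2.64.

K_p = 2.64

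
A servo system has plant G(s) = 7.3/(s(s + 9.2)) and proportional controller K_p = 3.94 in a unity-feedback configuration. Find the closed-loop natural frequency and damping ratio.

ω_n = 5.36 rad/s, ζ = 0.858

With unity feedback the closed-loop characteristic equation is s² + 9.2s + 3.94·7.3 = s² + 9.2s + 28.76 = 0.
Matching s² + 2ζω_n s + ω_n²: ω_n = √28.76 = 5.363 rad/s and 2ζω_n = 9.2, so ζ = 9.2/(2·5.363) = 0.858.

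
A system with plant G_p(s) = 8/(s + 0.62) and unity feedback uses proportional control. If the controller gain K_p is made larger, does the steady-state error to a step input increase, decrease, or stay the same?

e_ss = 1/(1 + K_p·G_p(0)); a larger K_p raises the denominator, so e_ss decreases.

decrease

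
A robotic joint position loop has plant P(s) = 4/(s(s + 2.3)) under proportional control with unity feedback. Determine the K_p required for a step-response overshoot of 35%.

From %OS = 100·exp(−πζ/√(1−ζ²)) = 35%, ζ = −ln(0.35)/√(π²+ln²(0.35)) = 0.3169.
Characteristic equation s² + 2.3s + 4K_p = 0 gives ζ = 2.3/(2√(4K_p)).
Setting ζ = 0.3169: √(4K_p) = 2.3/(2·0.3169) = 3.628, so K_p = 13.17/4 = 3.29.

K_p = 3.29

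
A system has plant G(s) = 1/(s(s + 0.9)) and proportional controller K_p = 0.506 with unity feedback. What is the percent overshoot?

Closed-loop characteristic equation: s² + 0.9s + 0.506 = 0, so ω_n = 0.7113 rad/s and ζ = 0.9/(2·0.7113) = 0.6326.
%OS = 100·exp(−πζ/√(1−ζ²)) = 100·exp(−π·0.6326/√0.5998) = 7.68%.

7.68%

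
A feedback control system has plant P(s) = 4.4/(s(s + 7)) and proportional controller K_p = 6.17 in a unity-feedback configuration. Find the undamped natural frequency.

ω_n = 5.21 rad/s

1 + K_p·P(s) = 0 gives s² + 7s + 27.15 = 0.
So ω_n² = 27.15 ⇒ ω_n = 5.21 rad/s, and ζ = 7/(2ω_n) = 0.672.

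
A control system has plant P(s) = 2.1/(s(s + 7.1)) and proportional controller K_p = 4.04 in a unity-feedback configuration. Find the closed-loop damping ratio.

1 + K_p·P(s) = 0 gives s² + 7.1s + 8.484 = 0.
So ω_n² = 8.484 ⇒ ω_n = 2.913 rad/s, and ζ = 7.1/(2ω_n) = 1.22.

ζ = 1.22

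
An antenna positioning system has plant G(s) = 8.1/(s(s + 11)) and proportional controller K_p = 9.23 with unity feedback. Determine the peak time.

T_p = 0.471 s

The closed-loop denominator s² + 11s + 74.76 gives ω_n = √74.76 = 8.647 and ζ = 11/(2ω_n) = 0.6361.
Damped frequency ω_d = ω_n√(1−ζ²) = 6.672 rad/s, so peak time T_p = π/ω_d = 0.471 s.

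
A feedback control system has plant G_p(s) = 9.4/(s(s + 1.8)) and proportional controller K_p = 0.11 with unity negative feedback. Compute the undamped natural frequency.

ω_n = 1.02 rad/s

With unity feedback the closed-loop characteristic equation is s² + 1.8s + 0.11·9.4 = s² + 1.8s + 1.034 = 0.
So ω_n² = 1.034 ⇒ ω_n = 1.017 rad/s, and ζ = 1.8/(2ω_n) = 0.885.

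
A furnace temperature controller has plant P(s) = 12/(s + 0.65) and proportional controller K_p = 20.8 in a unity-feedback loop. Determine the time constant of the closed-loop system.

τ = 0.004 s

Closed-loop transfer function: T(s) = K_p·P(s)/(1 + K_p·P(s)) = 249.6/(s + 0.65 + 249.6) = 249.6/(s + 250.3).
Time constant τ = 1/250.3 = 0.004 s.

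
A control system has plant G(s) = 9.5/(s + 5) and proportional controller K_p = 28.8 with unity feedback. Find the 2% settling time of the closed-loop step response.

Closed-loop transfer function: T(s) = K_p·G(s)/(1 + K_p·G(s)) = 273.6/(s + 5 + 273.6) = 273.6/(s + 278.6).
Time constant τ = 1/278.6 = 0.003589 s, so the 2% settling time is about 4τ = 0.0144 s.

T_s ≈ 0.0144 s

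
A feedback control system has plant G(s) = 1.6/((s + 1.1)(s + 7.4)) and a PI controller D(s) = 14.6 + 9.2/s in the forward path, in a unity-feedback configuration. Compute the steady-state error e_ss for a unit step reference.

0

The open loop D(s)G(s) has a pole at the origin (type 1), so the static position error constant is infinite and e_ss = 1/(1+∞) = 0.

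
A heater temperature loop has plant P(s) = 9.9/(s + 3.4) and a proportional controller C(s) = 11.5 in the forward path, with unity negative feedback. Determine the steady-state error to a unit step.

The loop is type 0. Static position error constant K_pos = C(0)·P(0) = 11.5·2.912 = 33.49.
Steady-state error to a unit step: e_ss = 1/(1+K_pos) = 1/34.49 = 0.029.

0.029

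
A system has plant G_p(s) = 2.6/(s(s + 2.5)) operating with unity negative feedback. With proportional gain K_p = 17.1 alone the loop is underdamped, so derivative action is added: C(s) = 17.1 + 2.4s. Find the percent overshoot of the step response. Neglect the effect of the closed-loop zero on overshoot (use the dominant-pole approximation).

Forward path: (17.1 + 2.4s)·2.6/(s(s+2.5)). The closed-loop characteristic equation is s² + (2.5 + 2.6·2.4)s + 2.6·17.1 = 0.
That is s² + 8.74s + 44.46 = 0, so ω_n = 6.668 rad/s and ζ = 8.74/(2·6.668) = 0.6554.
%OS = 100·exp(−πζ/√(1−ζ²)) = 6.55%.

6.55%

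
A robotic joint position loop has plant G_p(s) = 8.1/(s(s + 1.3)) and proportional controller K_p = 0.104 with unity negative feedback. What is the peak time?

T_p = 4.85 s

The closed-loop denominator s² + 1.3s + 0.8424 gives ω_n = √0.8424 = 0.9178 and ζ = 1.3/(2ω_n) = 0.7082.
Damped frequency ω_d = ω_n√(1−ζ²) = 0.648 rad/s, so peak time T_p = π/ω_d = 4.85 s.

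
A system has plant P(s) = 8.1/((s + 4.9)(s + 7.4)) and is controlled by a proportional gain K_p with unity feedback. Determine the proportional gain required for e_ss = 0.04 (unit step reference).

K_p = 107

The loop is type 0, so e_ss(step) = 1/(1 + K_pos) with K_pos = K_p·P(0).
P(0) = 0.2234. Require 1/(1 + K_p·0.2234) = 0.04, so 1 + 0.2234·K_p = 25.
K_p = (25 − 1)/0.2234 = 107.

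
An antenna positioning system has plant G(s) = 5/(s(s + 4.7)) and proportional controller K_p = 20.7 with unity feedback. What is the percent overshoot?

The closed-loop denominator s² + 4.7s + 103.5 gives ω_n = √103.5 = 10.17 and ζ = 4.7/(2ω_n) = 0.231.
%OS = 100·exp(−πζ/√(1−ζ²)) = 100·exp(−π·0.231/√0.9466) = 47.4%.

47.4%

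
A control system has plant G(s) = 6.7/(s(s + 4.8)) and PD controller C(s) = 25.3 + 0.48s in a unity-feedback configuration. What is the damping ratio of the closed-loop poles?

ζ = 0.308

Forward path: (25.3 + 0.48s)·6.7/(s(s+4.8)). The closed-loop characteristic equation is s² + (4.8 + 6.7·0.48)s + 6.7·25.3 = 0.
That is s² + 8.016s + 169.5 = 0, so ω_n = 13.02 rad/s and ζ = 8.016/(2·13.02) = 0.3078.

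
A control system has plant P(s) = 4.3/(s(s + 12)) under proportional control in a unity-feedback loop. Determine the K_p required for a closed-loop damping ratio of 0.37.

Closed-loop characteristic equation: s² + 12s + K_p·4.3 = 0.
So ω_n = √(4.3K_p) and 2ζω_n = 12, giving ζ = 12/(2√(4.3K_p)).
Setting ζ = 0.37: √(4.3K_p) = 12/(2·0.37) = 16.22, so K_p = 263/4.3 = 61.2.

K_p = 61.2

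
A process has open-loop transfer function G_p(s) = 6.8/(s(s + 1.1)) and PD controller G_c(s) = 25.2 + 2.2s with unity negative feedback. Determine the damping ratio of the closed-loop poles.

Forward path: (25.2 + 2.2s)·6.8/(s(s+1.1)). The closed-loop characteristic equation is s² + (1.1 + 6.8·2.2)s + 6.8·25.2 = 0.
That is s² + 16.06s + 171.4 = 0, so ω_n = 13.09 rad/s and ζ = 16.06/(2·13.09) = 0.6134.

ζ = 0.613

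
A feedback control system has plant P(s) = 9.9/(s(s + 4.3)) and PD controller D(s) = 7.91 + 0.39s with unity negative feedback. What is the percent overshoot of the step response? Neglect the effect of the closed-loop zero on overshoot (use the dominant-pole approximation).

Forward path: (7.91 + 0.39s)·9.9/(s(s+4.3)). The closed-loop characteristic equation is s² + (4.3 + 9.9·0.39)s + 9.9·7.91 = 0.
That is s² + 8.161s + 78.31 = 0, so ω_n = 8.849 rad/s and ζ = 8.161/(2·8.849) = 0.4611.
%OS = 100·exp(−πζ/√(1−ζ²)) = 19.5%.

19.5%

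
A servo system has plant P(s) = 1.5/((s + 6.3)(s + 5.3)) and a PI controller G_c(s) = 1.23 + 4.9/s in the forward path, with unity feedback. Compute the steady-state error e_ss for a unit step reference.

0

The open loop G_c(s)P(s) has a pole at the origin (type 1), so the static position error constant is infinite and e_ss = 1/(1+∞) = 0.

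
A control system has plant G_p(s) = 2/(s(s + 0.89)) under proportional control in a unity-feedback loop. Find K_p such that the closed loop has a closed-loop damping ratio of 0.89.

K_p = 0.125

Closed-loop characteristic equation: s² + 0.89s + K_p·2 = 0.
So ω_n = √(2K_p) and 2ζω_n = 0.89, giving ζ = 0.89/(2√(2K_p)).
Setting ζ = 0.89: √(2K_p) = 0.89/(2·0.89) = 0.5, so K_p = 0.25/2 = 0.125.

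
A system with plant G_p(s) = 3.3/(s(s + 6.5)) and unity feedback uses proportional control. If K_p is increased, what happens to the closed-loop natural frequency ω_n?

increase

ω_n = √(3.3·K_p), which grows with K_p.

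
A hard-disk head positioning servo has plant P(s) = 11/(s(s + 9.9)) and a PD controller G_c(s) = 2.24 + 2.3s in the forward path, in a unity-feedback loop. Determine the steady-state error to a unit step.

The open loop G_c(s)P(s) has a pole at the origin (type 1), so the static position error constant is infinite and e_ss = 1/(1+∞) = 0.

0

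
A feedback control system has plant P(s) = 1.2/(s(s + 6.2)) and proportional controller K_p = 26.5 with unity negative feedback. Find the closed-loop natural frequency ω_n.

1 + K_p·P(s) = 0 gives s² + 6.2s + 31.8 = 0.
So ω_n² = 31.8 ⇒ ω_n = 5.639 rad/s, and ζ = 6.2/(2ω_n) = 0.55.

ω_n = 5.64 rad/s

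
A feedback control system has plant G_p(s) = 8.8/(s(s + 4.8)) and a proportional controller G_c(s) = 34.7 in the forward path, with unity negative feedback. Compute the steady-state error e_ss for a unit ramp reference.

The loop has one pole at the origin (type 1). Velocity error constant K_v = lim_{s→0} s·G_c(s)G_p(s) = 34.7·8.8/4.8 = 63.62.
Steady-state error to a unit ramp: e_ss = 1/K_v = 0.0157.

0.0157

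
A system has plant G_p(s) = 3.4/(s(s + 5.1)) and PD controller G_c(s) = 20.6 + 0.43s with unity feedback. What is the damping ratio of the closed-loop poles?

Forward path: (20.6 + 0.43s)·3.4/(s(s+5.1)). The closed-loop characteristic equation is s² + (5.1 + 3.4·0.43)s + 3.4·20.6 = 0.
That is s² + 6.562s + 70.04 = 0, so ω_n = 8.369 rad/s and ζ = 6.562/(2·8.369) = 0.392.

ζ = 0.392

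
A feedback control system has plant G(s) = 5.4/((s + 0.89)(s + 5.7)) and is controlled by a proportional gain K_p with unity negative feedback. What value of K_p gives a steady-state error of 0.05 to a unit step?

For a type-0 loop with proportional control, e_ss = 1/(1 + K_p·G(0)).
G(0) = 1.064. Require 1/(1 + K_p·1.064) = 0.05, so 1 + 1.064·K_p = 20.
K_p = (20 − 1)/1.064 = 17.8.

K_p = 17.8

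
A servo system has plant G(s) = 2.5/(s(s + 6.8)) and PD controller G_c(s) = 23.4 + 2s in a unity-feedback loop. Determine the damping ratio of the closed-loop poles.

Forward path: (23.4 + 2s)·2.5/(s(s+6.8)). The closed-loop characteristic equation is s² + (6.8 + 2.5·2)s + 2.5·23.4 = 0.
That is s² + 11.8s + 58.5 = 0, so ω_n = 7.649 rad/s and ζ = 11.8/(2·7.649) = 0.7714.

ζ = 0.771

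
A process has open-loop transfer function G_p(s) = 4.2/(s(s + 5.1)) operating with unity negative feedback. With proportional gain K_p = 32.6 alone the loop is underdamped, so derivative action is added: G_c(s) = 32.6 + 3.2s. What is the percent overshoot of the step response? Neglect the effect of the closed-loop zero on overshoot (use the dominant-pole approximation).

Forward path: (32.6 + 3.2s)·4.2/(s(s+5.1)). The closed-loop characteristic equation is s² + (5.1 + 4.2·3.2)s + 4.2·32.6 = 0.
That is s² + 18.54s + 136.9 = 0, so ω_n = 11.7 rad/s and ζ = 18.54/(2·11.7) = 0.7922.
%OS = 100·exp(−πζ/√(1−ζ²)) = 1.69%.

1.69%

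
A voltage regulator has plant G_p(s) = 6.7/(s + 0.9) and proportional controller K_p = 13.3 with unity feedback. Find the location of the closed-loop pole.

s = -90.01

Closed-loop transfer function: T(s) = K_p·G_p(s)/(1 + K_p·G_p(s)) = 89.11/(s + 0.9 + 89.11) = 89.11/(s + 90.01).
The closed-loop pole is at s = −90.01.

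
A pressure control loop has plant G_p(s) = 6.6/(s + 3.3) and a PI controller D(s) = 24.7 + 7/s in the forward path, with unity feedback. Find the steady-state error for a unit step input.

The open loop D(s)G_p(s) has a pole at the origin (type 1), so the static position error constant is infinite and e_ss = 1/(1+∞) = 0.

0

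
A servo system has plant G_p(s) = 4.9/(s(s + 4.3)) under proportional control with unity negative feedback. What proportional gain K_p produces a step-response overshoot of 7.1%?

From %OS = 100·exp(−πζ/√(1−ζ²)) = 7.1%, ζ = −ln(0.071)/√(π²+ln²(0.071)) = 0.6441.
Characteristic equation s² + 4.3s + 4.9K_p = 0 gives ζ = 4.3/(2√(4.9K_p)).
Setting ζ = 0.6441: √(4.9K_p) = 4.3/(2·0.6441) = 3.338, so K_p = 11.14/4.9 = 2.27.

K_p = 2.27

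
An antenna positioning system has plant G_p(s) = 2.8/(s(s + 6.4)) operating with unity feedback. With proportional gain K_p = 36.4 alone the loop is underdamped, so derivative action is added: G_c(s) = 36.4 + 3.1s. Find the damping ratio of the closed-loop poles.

ζ = 0.747

Forward path: (36.4 + 3.1s)·2.8/(s(s+6.4)). The closed-loop characteristic equation is s² + (6.4 + 2.8·3.1)s + 2.8·36.4 = 0.
That is s² + 15.08s + 101.9 = 0, so ω_n = 10.1 rad/s and ζ = 15.08/(2·10.1) = 0.7469.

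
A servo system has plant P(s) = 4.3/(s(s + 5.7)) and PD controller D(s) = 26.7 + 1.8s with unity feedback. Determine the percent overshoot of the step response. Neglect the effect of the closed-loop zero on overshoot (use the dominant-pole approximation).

Forward path: (26.7 + 1.8s)·4.3/(s(s+5.7)). The closed-loop characteristic equation is s² + (5.7 + 4.3·1.8)s + 4.3·26.7 = 0.
That is s² + 13.44s + 114.8 = 0, so ω_n = 10.71 rad/s and ζ = 13.44/(2·10.71) = 0.6272.
%OS = 100·exp(−πζ/√(1−ζ²)) = 7.97%.

7.97%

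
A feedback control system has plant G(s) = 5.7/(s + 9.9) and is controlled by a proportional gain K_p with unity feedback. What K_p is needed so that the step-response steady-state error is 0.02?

For a type-0 loop with proportional control, e_ss = 1/(1 + K_p·G(0)).
G(0) = 0.5758. Require 1/(1 + K_p·0.5758) = 0.02, so 1 + 0.5758·K_p = 50.
K_p = (50 − 1)/0.5758 = 85.1.

K_p = 85.1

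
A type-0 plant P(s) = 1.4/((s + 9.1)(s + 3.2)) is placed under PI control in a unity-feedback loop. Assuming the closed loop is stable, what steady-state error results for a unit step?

The PI controller's integrator makes the forward path type 1, so e_ss to a step is zero.

0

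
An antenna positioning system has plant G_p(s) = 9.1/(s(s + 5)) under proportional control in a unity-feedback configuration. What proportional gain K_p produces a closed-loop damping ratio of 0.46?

Closed-loop characteristic equation: s² + 5s + K_p·9.1 = 0.
So ω_n = √(9.1K_p) and 2ζω_n = 5, giving ζ = 5/(2√(9.1K_p)).
Setting ζ = 0.46: √(9.1K_p) = 5/(2·0.46) = 5.435, so K_p = 29.54/9.1 = 3.25.

K_p = 3.25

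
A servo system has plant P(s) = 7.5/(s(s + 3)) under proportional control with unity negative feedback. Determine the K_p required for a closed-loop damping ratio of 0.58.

Closed-loop characteristic equation: s² + 3s + K_p·7.5 = 0.
So ω_n = √(7.5K_p) and 2ζω_n = 3, giving ζ = 3/(2√(7.5K_p)).
Setting ζ = 0.58: √(7.5K_p) = 3/(2·0.58) = 2.586, so K_p = 6.688/7.5 = 0.892.

K_p = 0.892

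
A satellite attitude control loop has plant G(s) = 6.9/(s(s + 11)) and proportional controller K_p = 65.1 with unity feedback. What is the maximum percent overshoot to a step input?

43%

From 1 + K_pG(s) = 0: s² + 11s + 449.2 = 0 ⇒ ω_n = 21.19, ζ = 0.2595.
%OS = 100·exp(−πζ/√(1−ζ²)) = 100·exp(−π·0.2595/√0.9327) = 43%.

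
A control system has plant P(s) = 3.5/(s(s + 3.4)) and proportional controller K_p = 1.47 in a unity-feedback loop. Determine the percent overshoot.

The closed-loop denominator s² + 3.4s + 5.145 gives ω_n = √5.145 = 2.268 and ζ = 3.4/(2ω_n) = 0.7495.
%OS = 100·exp(−πζ/√(1−ζ²)) = 100·exp(−π·0.7495/√0.4383) = 2.85%.

2.85%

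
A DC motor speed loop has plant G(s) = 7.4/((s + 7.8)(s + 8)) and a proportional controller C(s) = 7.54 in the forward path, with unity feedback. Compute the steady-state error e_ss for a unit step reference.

0.528

The loop is type 0. Static position error constant K_pos = C(0)·G(0) = 7.54·0.1186 = 0.8942.
Steady-state error to a unit step: e_ss = 1/(1+K_pos) = 1/1.894 = 0.528.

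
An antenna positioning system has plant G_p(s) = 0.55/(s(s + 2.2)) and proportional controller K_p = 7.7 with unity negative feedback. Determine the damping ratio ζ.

ζ = 0.535

With unity feedback the closed-loop characteristic equation is s² + 2.2s + 7.7·0.55 = s² + 2.2s + 4.235 = 0.
Matching s² + 2ζω_n s + ω_n²: ω_n = √4.235 = 2.058 rad/s and 2ζω_n = 2.2, so ζ = 2.2/(2·2.058) = 0.535.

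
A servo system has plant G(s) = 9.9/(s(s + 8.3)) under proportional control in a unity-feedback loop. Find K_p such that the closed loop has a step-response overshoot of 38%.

K_p = 20.1

From %OS = 100·exp(−πζ/√(1−ζ²)) = 38%, ζ = −ln(0.38)/√(π²+ln²(0.38)) = 0.2943.
Characteristic equation s² + 8.3s + 9.9K_p = 0 gives ζ = 8.3/(2√(9.9K_p)).
Setting ζ = 0.2943: √(9.9K_p) = 8.3/(2·0.2943) = 14.1, so K_p = 198.8/9.9 = 20.1.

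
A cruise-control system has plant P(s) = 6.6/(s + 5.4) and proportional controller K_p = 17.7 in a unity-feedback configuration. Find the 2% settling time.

T_s ≈ 0.0327 s

Closed-loop transfer function: T(s) = K_p·P(s)/(1 + K_p·P(s)) = 116.8/(s + 5.4 + 116.8) = 116.8/(s + 122.2).
Time constant τ = 1/122.2 = 0.008182 s, so the 2% settling time is about 4τ = 0.0327 s.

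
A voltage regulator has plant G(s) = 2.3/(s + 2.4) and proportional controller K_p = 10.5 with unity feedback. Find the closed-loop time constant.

Closed-loop transfer function: T(s) = K_p·G(s)/(1 + K_p·G(s)) = 24.15/(s + 2.4 + 24.15) = 24.15/(s + 26.55).
Time constant τ = 1/26.55 = 0.0377 s.

τ = 0.0377 s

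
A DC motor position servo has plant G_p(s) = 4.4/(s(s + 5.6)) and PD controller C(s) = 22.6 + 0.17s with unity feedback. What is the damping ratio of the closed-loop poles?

Forward path: (22.6 + 0.17s)·4.4/(s(s+5.6)). The closed-loop characteristic equation is s² + (5.6 + 4.4·0.17)s + 4.4·22.6 = 0.
That is s² + 6.348s + 99.44 = 0, so ω_n = 9.972 rad/s and ζ = 6.348/(2·9.972) = 0.3183.

ζ = 0.318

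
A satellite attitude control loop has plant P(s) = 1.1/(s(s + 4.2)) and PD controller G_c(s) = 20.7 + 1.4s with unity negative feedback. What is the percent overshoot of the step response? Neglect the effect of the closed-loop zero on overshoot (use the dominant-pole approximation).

Forward path: (20.7 + 1.4s)·1.1/(s(s+4.2)). The closed-loop characteristic equation is s² + (4.2 + 1.1·1.4)s + 1.1·20.7 = 0.
That is s² + 5.74s + 22.77 = 0, so ω_n = 4.772 rad/s and ζ = 5.74/(2·4.772) = 0.6015.
%OS = 100·exp(−πζ/√(1−ζ²)) = 9.39%.

9.39%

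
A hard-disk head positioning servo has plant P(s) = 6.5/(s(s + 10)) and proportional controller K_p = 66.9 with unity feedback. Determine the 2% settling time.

T_s ≈ 0.8 s

From 1 + K_pP(s) = 0: s² + 10s + 434.9 = 0 ⇒ ω_n = 20.85, ζ = 0.2398.
2% settling time T_s ≈ 4/(ζω_n) = 4/5 = 0.8 s.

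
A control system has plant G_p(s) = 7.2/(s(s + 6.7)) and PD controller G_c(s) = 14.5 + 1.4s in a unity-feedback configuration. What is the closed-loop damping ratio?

Forward path: (14.5 + 1.4s)·7.2/(s(s+6.7)). The closed-loop characteristic equation is s² + (6.7 + 7.2·1.4)s + 7.2·14.5 = 0.
That is s² + 16.78s + 104.4 = 0, so ω_n = 10.22 rad/s and ζ = 16.78/(2·10.22) = 0.8211.

ζ = 0.821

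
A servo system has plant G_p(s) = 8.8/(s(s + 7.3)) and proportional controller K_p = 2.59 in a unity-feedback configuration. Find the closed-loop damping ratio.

ζ = 0.765

With unity feedback the closed-loop characteristic equation is s² + 7.3s + 2.59·8.8 = s² + 7.3s + 22.79 = 0.
So ω_n² = 22.79 ⇒ ω_n = 4.774 rad/s, and ζ = 7.3/(2ω_n) = 0.765.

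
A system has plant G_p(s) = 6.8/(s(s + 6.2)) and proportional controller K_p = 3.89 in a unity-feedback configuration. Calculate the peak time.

From 1 + K_pG_p(s) = 0: s² + 6.2s + 26.45 = 0 ⇒ ω_n = 5.143, ζ = 0.6027.
Damped frequency ω_d = ω_n√(1−ζ²) = 4.104 rad/s, so peak time T_p = π/ω_d = 0.766 s.

T_p = 0.766 s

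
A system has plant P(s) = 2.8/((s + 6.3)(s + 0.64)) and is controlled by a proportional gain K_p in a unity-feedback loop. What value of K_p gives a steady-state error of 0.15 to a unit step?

K_p = 8.16

For a type-0 loop with proportional control, e_ss = 1/(1 + K_p·P(0)).
P(0) = 0.6944. Require 1/(1 + K_p·0.6944) = 0.15, so 1 + 0.6944·K_p = 6.667.
K_p = (6.667 − 1)/0.6944 = 8.16.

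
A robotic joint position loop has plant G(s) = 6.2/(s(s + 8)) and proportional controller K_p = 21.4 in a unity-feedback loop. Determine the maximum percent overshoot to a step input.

31.2%

The closed-loop denominator s² + 8s + 132.7 gives ω_n = √132.7 = 11.52 and ζ = 8/(2ω_n) = 0.3473.
%OS = 100·exp(−πζ/√(1−ζ²)) = 100·exp(−π·0.3473/√0.8794) = 31.2%.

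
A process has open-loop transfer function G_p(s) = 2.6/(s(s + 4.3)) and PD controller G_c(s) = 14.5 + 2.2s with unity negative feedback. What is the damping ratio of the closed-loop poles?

ζ = 0.816

Forward path: (14.5 + 2.2s)·2.6/(s(s+4.3)). The closed-loop characteristic equation is s² + (4.3 + 2.6·2.2)s + 2.6·14.5 = 0.
That is s² + 10.02s + 37.7 = 0, so ω_n = 6.14 rad/s and ζ = 10.02/(2·6.14) = 0.816.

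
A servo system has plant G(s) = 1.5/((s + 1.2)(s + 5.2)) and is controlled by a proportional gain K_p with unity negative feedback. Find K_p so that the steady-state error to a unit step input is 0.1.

K_p = 37.4

For a type-0 loop with proportional control, e_ss = 1/(1 + K_p·G(0)).
G(0) = 0.2404. Require 1/(1 + K_p·0.2404) = 0.1, so 1 + 0.2404·K_p = 10.
K_p = (10 − 1)/0.2404 = 37.4.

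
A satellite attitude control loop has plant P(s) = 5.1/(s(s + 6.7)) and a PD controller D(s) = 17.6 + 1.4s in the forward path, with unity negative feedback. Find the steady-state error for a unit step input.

0

The open loop D(s)P(s) has a pole at the origin (type 1), so the static position error constant is infinite and e_ss = 1/(1+∞) = 0.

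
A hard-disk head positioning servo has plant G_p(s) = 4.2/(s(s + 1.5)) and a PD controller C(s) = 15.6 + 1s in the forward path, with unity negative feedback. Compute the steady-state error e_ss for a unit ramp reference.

The loop has one pole at the origin (type 1). Velocity error constant K_v = lim_{s→0} s·C(s)G_p(s) = 15.6·4.2/1.5 = 43.68.
Steady-state error to a unit ramp: e_ss = 1/K_v = 0.0229.

0.0229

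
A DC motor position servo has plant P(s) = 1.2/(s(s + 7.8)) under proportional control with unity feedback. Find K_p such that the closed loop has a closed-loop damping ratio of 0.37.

Closed-loop characteristic equation: s² + 7.8s + K_p·1.2 = 0.
So ω_n = √(1.2K_p) and 2ζω_n = 7.8, giving ζ = 7.8/(2√(1.2K_p)).
Setting ζ = 0.37: √(1.2K_p) = 7.8/(2·0.37) = 10.54, so K_p = 111.1/1.2 = 92.6.

K_p = 92.6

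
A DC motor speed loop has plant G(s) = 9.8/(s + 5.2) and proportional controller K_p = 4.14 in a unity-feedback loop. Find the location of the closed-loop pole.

s = -45.77

Closed-loop transfer function: T(s) = K_p·G(s)/(1 + K_p·G(s)) = 40.57/(s + 5.2 + 40.57) = 40.57/(s + 45.77).
The closed-loop pole is at s = −45.77.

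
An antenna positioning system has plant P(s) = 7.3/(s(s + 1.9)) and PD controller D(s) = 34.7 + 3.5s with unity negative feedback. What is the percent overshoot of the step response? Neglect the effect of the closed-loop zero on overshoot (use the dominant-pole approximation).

0.474%

Forward path: (34.7 + 3.5s)·7.3/(s(s+1.9)). The closed-loop characteristic equation is s² + (1.9 + 7.3·3.5)s + 7.3·34.7 = 0.
That is s² + 27.45s + 253.3 = 0, so ω_n = 15.92 rad/s and ζ = 27.45/(2·15.92) = 0.8624.
%OS = 100·exp(−πζ/√(1−ζ²)) = 0.474%.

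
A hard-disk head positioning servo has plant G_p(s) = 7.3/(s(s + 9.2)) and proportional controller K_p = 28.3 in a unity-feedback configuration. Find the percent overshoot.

From 1 + K_pG_p(s) = 0: s² + 9.2s + 206.6 = 0 ⇒ ω_n = 14.37, ζ = 0.32.
%OS = 100·exp(−πζ/√(1−ζ²)) = 100·exp(−π·0.32/√0.8976) = 34.6%.

34.6%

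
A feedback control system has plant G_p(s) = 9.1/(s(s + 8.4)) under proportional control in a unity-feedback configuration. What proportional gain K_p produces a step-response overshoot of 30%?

From %OS = 100·exp(−πζ/√(1−ζ²)) = 30%, ζ = −ln(0.3)/√(π²+ln²(0.3)) = 0.3579.
Characteristic equation s² + 8.4s + 9.1K_p = 0 gives ζ = 8.4/(2√(9.1K_p)).
Setting ζ = 0.3579: √(9.1K_p) = 8.4/(2·0.3579) = 11.74, so K_p = 137.7/9.1 = 15.1.

K_p = 15.1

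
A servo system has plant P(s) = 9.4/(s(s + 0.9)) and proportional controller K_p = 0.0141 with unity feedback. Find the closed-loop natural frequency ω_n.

The closed-loop denominator is s(s+0.9) + 0.0141·9.4 = s² + 0.9s + 0.1325.
Matching s² + 2ζω_n s + ω_n²: ω_n = √0.1325 = 0.3641 rad/s and 2ζω_n = 0.9, so ζ = 0.9/(2·0.3641) = 1.24.

ω_n = 0.364 rad/s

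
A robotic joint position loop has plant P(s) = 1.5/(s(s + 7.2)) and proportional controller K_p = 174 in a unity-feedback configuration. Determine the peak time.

T_p = 0.199 s

From 1 + K_pP(s) = 0: s² + 7.2s + 261 = 0 ⇒ ω_n = 16.16, ζ = 0.2228.
Damped frequency ω_d = ω_n√(1−ζ²) = 15.75 rad/s, so peak time T_p = π/ω_d = 0.199 s.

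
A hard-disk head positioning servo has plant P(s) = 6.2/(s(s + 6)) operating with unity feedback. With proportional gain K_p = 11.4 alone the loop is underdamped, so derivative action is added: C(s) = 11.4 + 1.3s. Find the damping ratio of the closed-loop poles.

Forward path: (11.4 + 1.3s)·6.2/(s(s+6)). The closed-loop characteristic equation is s² + (6 + 6.2·1.3)s + 6.2·11.4 = 0.
That is s² + 14.06s + 70.68 = 0, so ω_n = 8.407 rad/s and ζ = 14.06/(2·8.407) = 0.8362.

ζ = 0.836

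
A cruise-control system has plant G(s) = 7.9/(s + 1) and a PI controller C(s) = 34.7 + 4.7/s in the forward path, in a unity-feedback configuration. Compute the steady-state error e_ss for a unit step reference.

The open loop C(s)G(s) has a pole at the origin (type 1), so the static position error constant is infinite and e_ss = 1/(1+∞) = 0.

0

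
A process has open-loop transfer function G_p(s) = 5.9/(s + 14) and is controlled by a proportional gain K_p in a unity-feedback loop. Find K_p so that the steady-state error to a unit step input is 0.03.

K_p = 76.7

The loop is type 0, so e_ss(step) = 1/(1 + K_pos) with K_pos = K_p·G_p(0).
G_p(0) = 0.4214. Require 1/(1 + K_p·0.4214) = 0.03, so 1 + 0.4214·K_p = 33.33.
K_p = (33.33 − 1)/0.4214 = 76.7.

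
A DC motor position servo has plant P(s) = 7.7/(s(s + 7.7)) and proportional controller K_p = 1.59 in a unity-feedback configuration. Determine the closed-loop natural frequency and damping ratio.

ω_n = 3.5 rad/s, ζ = 1.1

The closed-loop denominator is s(s+7.7) + 1.59·7.7 = s² + 7.7s + 12.24.
So ω_n² = 12.24 ⇒ ω_n = 3.499 rad/s, and ζ = 7.7/(2ω_n) = 1.1.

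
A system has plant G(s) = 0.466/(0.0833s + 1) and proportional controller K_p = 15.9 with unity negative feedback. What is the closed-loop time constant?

Closed loop: T(s) = K_p·G/(1+K_p·G) = 7.409/(0.0833s + 1 + 7.409), with pole at s = −(1 + 7.409)/0.0833 = −101.
Closed-loop time constant τ = 1/101 = 0.00991 s.

τ = 0.00991 s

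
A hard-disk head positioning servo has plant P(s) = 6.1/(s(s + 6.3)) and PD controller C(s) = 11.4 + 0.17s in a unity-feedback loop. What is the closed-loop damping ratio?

ζ = 0.44

Forward path: (11.4 + 0.17s)·6.1/(s(s+6.3)). The closed-loop characteristic equation is s² + (6.3 + 6.1·0.17)s + 6.1·11.4 = 0.
That is s² + 7.337s + 69.54 = 0, so ω_n = 8.339 rad/s and ζ = 7.337/(2·8.339) = 0.4399.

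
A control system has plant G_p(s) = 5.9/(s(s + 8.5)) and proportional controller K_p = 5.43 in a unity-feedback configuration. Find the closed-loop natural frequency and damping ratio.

ω_n = 5.66 rad/s, ζ = 0.751

1 + K_p·G_p(s) = 0 gives s² + 8.5s + 32.04 = 0.
So ω_n² = 32.04 ⇒ ω_n = 5.66 rad/s, and ζ = 8.5/(2ω_n) = 0.751.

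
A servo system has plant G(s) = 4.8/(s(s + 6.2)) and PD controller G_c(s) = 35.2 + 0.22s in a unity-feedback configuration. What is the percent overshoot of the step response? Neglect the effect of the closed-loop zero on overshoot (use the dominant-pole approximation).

Forward path: (35.2 + 0.22s)·4.8/(s(s+6.2)). The closed-loop characteristic equation is s² + (6.2 + 4.8·0.22)s + 4.8·35.2 = 0.
That is s² + 7.256s + 169 = 0, so ω_n = 13 rad/s and ζ = 7.256/(2·13) = 0.2791.
%OS = 100·exp(−πζ/√(1−ζ²)) = 40.1%.

40.1%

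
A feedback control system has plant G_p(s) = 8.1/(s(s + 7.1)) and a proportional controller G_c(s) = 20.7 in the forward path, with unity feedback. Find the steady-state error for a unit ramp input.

0.0423

The loop has one pole at the origin (type 1). Velocity error constant K_v = lim_{s→0} s·G_c(s)G_p(s) = 20.7·8.1/7.1 = 23.62.
Steady-state error to a unit ramp: e_ss = 1/K_v = 0.0423.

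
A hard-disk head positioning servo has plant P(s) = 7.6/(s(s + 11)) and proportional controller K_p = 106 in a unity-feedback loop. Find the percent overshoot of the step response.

53.8%

Closed-loop characteristic equation: s² + 11s + 805.6 = 0, so ω_n = 28.38 rad/s and ζ = 11/(2·28.38) = 0.1938.
%OS = 100·exp(−πζ/√(1−ζ²)) = 100·exp(−π·0.1938/√0.9625) = 53.8%.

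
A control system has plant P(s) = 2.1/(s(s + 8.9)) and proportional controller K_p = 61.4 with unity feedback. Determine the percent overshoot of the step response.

26.2%

The closed-loop denominator s² + 8.9s + 128.9 gives ω_n = √128.9 = 11.36 and ζ = 8.9/(2ω_n) = 0.3919.
%OS = 100·exp(−πζ/√(1−ζ²)) = 100·exp(−π·0.3919/√0.8464) = 26.2%.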